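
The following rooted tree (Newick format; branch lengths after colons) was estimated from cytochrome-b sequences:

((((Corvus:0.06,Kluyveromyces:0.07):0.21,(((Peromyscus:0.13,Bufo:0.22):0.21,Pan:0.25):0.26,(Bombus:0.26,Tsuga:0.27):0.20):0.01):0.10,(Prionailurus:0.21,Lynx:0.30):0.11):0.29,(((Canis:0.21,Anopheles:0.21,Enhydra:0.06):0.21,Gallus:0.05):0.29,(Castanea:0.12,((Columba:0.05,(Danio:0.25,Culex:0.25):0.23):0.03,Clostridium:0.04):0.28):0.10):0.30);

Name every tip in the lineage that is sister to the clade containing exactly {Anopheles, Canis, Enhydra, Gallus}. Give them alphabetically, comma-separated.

Castanea, Clostridium, Columba, Culex, Danio

The clade containing exactly {Anopheles, Canis, Enhydra, Gallus} attaches to the tree at the node subtending (((Canis,Anopheles,Enhydra),Gallus),(Castanea,((Columba,(Danio,Culex)),Clostridium))).
The other lineage descending from that same node — the sister group — is (Castanea,((Columba,(Danio,Culex)),Clostridium)); its 5 tips in alphabetical order are the answer.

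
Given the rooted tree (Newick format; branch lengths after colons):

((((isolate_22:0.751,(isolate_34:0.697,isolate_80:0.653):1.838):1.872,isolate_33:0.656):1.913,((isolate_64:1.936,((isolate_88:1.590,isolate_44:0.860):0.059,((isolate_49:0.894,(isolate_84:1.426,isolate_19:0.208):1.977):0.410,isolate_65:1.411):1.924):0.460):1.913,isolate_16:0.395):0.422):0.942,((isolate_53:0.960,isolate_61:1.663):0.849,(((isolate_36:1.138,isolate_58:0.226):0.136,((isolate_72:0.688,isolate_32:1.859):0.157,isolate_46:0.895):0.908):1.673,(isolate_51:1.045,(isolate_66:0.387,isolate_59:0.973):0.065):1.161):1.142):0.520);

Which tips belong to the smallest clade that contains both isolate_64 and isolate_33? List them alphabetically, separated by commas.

isolate_16, isolate_19, isolate_22, isolate_33, isolate_34, isolate_44, isolate_49, isolate_64, isolate_65, isolate_80, isolate_84, isolate_88

Tracing isolate_64: it sits inside (isolate_64,((isolate_88,isolate_44),((isolate_49,(isolate_84,isolate_19)),isolate_65))).
Tracing isolate_33: it sits inside ((isolate_22,(isolate_34,isolate_80)),isolate_33).
The smallest clade enclosing both is (((isolate_22,(isolate_34,isolate_80)),isolate_33),((isolate_64,((isolate_88,isolate_44),((isolate_49,(isolate_84,isolate_19)),isolate_65))),isolate_16)); the answer is its 12 terminal taxa in alphabetical order.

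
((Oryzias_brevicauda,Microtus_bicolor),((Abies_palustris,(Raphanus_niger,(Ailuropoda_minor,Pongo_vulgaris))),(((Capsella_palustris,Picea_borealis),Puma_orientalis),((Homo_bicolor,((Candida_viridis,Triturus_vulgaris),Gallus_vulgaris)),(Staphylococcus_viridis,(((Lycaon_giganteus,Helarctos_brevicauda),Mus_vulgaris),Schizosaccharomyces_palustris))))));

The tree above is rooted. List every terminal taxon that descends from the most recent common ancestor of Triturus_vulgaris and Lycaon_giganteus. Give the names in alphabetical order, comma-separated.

Candida_viridis, Gallus_vulgaris, Helarctos_brevicauda, Homo_bicolor, Lycaon_giganteus, Mus_vulgaris, Schizosaccharomyces_palustris, Staphylococcus_viridis, Triturus_vulgaris

Tracing Triturus_vulgaris: it sits inside (Candida_viridis,Triturus_vulgaris).
Tracing Lycaon_giganteus: it sits inside (Lycaon_giganteus,Helarctos_brevicauda).
The smallest clade enclosing both is ((Homo_bicolor,((Candida_viridis,Triturus_vulgaris),Gallus_vulgaris)),(Staphylococcus_viridis,(((Lycaon_giganteus,Helarctos_brevicauda),Mus_vulgaris),Schizosaccharomyces_palustris))); the answer is its 9 terminal taxa in alphabetical order.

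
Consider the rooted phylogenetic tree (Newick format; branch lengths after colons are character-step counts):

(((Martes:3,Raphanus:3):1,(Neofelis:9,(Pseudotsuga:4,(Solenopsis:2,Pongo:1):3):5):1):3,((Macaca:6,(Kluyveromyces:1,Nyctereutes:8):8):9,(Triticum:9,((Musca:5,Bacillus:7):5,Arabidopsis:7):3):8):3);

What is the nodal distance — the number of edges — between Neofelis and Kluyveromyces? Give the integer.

The MRCA of Neofelis and Kluyveromyces is the root of the tree.
From Neofelis up to that node: 3 branches. From Kluyveromyces up to the same node: 4 branches. Total: 3 + 4 = 7.

7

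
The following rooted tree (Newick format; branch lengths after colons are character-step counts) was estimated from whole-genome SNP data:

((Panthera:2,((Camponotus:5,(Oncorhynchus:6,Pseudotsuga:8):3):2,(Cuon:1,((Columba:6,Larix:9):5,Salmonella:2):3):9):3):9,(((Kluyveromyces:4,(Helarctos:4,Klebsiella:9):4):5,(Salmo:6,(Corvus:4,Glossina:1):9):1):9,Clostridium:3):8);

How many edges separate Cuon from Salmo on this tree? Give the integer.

The MRCA of Cuon and Salmo is the root of the tree.
From Cuon up to that node: 4 branches. From Salmo up to the same node: 4 branches. Total: 4 + 4 = 8.

8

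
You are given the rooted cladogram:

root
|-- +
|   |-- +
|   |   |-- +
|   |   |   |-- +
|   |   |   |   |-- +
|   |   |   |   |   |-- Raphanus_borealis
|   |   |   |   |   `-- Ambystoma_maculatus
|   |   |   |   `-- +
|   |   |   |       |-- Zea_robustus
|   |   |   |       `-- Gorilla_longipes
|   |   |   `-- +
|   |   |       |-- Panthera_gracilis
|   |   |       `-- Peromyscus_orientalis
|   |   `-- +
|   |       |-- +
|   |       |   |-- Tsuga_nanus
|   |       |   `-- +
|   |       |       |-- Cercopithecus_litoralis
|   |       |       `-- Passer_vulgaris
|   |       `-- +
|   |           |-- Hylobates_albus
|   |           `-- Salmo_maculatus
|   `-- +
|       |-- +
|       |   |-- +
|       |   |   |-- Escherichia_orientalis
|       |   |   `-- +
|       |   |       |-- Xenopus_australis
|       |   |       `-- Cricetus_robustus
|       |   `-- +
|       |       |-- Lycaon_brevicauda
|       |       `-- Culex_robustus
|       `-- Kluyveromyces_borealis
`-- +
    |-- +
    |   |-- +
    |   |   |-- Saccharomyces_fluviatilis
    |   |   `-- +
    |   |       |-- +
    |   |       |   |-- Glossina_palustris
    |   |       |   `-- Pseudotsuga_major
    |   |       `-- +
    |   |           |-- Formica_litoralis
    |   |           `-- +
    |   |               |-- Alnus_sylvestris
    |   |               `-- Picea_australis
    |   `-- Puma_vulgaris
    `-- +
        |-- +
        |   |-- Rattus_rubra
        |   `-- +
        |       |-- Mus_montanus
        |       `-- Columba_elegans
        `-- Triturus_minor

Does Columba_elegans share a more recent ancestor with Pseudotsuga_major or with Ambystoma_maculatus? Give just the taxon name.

Pseudotsuga_major

The MRCA of Columba_elegans and Pseudotsuga_major subtends (((Saccharomyces_fluviatilis,((Glossina_palustris,Pseudotsuga_major),(Formica_litoralis,(Alnus_sylvestris,Picea_australis)))),Puma_vulgaris),((Rattus_rubra,(Mus_montanus,Columba_elegans)),Triturus_minor)) (11 taxa).
The MRCA of Columba_elegans and Ambystoma_maculatus is the root, subtending the entire tree (28 taxa).
The first is nested inside the second, so Columba_elegans shares a more recent common ancestor with Pseudotsuga_major.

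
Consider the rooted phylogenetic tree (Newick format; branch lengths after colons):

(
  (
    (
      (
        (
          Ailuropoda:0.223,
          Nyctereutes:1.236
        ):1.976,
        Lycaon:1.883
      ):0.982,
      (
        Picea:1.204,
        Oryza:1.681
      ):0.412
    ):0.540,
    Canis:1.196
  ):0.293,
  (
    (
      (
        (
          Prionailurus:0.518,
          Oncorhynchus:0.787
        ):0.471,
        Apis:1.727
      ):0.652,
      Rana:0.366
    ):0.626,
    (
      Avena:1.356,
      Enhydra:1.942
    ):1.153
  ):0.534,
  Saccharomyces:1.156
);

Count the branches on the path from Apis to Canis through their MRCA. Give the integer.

The MRCA of Apis and Canis is the root of the tree.
From Apis up to that node: 4 branches. From Canis up to the same node: 2 branches. Total: 4 + 2 = 6.

6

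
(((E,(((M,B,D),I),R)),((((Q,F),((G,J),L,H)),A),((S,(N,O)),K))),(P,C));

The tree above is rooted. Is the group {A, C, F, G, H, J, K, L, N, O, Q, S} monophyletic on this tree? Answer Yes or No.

No

The MRCA of the listed taxa is the root, so the smallest clade containing them is the whole tree.
That clade also contains B, D, E, I, M, P, R, which are not in the proposed group, so the group is not monophyletic.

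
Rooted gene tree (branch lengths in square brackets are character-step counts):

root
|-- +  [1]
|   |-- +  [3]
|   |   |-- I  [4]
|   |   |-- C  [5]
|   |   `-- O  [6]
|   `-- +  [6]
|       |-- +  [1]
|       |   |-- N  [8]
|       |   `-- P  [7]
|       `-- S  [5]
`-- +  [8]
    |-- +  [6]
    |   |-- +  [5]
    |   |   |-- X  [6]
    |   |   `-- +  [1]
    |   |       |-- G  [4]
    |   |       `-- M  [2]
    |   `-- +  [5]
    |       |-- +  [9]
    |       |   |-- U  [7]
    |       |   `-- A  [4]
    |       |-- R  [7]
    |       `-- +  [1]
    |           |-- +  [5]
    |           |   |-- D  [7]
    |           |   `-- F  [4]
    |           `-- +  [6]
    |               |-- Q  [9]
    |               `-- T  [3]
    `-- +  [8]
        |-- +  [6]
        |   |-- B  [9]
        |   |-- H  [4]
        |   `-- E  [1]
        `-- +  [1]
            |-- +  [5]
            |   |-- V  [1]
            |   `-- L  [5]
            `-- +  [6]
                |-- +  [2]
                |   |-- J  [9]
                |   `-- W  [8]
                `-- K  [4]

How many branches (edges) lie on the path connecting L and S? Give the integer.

8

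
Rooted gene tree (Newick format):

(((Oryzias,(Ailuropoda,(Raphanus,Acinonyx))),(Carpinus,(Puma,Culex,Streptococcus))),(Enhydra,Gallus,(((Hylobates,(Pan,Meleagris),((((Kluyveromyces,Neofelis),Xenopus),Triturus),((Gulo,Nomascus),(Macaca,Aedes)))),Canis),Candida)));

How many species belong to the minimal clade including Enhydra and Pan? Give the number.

The MRCA of Enhydra and Pan is the node subtending (Enhydra,Gallus,(((Hylobates,(Pan,Meleagris),((((Kluyveromyces,Neofelis),Xenopus),Triturus),((Gulo,Nomascus),(Macaca,Aedes)))),Canis),Candida)).
That clade contains 15 terminal taxa: Aedes, Candida, Canis, Enhydra, Gallus, Gulo, Hylobates, Kluyveromyces, Macaca, Meleagris, Neofelis, Nomascus, Pan, Triturus, Xenopus.

15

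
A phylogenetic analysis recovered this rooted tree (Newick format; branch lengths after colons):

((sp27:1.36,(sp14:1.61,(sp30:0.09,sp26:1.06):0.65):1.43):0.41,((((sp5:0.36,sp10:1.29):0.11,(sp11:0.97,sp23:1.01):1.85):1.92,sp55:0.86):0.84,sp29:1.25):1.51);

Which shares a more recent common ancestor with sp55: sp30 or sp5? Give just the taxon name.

The MRCA of sp55 and sp5 subtends (((sp5,sp10),(sp11,sp23)),sp55) (5 taxa).
The MRCA of sp55 and sp30 is the root, subtending the entire tree (10 taxa).
The first is nested inside the second, so sp55 shares a more recent common ancestor with sp5.

sp5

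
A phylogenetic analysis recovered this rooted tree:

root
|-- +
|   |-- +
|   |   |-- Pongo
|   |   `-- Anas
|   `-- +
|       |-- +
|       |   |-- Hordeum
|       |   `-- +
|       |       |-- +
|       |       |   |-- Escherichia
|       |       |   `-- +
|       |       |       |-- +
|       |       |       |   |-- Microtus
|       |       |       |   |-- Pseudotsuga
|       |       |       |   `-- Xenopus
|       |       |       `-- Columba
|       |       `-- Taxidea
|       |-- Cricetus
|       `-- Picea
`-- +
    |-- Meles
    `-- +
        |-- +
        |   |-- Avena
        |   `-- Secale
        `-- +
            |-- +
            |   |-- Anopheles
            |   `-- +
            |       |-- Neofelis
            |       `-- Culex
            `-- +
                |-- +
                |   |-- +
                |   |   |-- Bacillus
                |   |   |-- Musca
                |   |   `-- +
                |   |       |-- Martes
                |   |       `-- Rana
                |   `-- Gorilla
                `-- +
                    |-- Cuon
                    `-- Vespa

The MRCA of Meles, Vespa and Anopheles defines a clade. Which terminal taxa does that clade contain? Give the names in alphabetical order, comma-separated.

Anopheles, Avena, Bacillus, Culex, Cuon, Gorilla, Martes, Meles, Musca, Neofelis, Rana, Secale, Vespa

Tracing Meles: it sits inside (Meles,((Avena,Secale),((Anopheles,(Neofelis,Culex)),(((Bacillus,Musca,(Martes,Rana)),Gorilla),(Cuon,Vespa))))).
Tracing Vespa: it sits inside (Cuon,Vespa).
Tracing Anopheles: it sits inside (Anopheles,(Neofelis,Culex)).
The smallest clade enclosing all 3 is (Meles,((Avena,Secale),((Anopheles,(Neofelis,Culex)),(((Bacillus,Musca,(Martes,Rana)),Gorilla),(Cuon,Vespa))))); the answer is its 13 terminal taxa in alphabetical order.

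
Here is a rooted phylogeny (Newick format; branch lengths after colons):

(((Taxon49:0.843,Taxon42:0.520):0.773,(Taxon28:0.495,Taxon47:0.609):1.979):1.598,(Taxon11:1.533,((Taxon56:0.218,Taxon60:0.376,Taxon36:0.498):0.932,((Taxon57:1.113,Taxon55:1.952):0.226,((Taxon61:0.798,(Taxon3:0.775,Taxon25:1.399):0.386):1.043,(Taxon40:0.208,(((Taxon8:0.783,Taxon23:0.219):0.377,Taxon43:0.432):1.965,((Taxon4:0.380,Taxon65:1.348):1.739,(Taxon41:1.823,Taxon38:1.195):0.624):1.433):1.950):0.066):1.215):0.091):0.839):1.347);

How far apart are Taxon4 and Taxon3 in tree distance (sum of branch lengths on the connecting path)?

The path runs Taxon4 → … → MRCA → … → Taxon3; the MRCA is the node subtending ((Taxon61,(Taxon3,Taxon25)),(Taxon40,(((Taxon8,Taxon23),Taxon43),((Taxon4,Taxon65),(Taxon41,Taxon38))))).
Branch lengths along that path: 0.380 + 1.739 + 1.433 + 1.950 + 0.066 + 1.043 + 0.386 + 0.775 = 7.772.

7.772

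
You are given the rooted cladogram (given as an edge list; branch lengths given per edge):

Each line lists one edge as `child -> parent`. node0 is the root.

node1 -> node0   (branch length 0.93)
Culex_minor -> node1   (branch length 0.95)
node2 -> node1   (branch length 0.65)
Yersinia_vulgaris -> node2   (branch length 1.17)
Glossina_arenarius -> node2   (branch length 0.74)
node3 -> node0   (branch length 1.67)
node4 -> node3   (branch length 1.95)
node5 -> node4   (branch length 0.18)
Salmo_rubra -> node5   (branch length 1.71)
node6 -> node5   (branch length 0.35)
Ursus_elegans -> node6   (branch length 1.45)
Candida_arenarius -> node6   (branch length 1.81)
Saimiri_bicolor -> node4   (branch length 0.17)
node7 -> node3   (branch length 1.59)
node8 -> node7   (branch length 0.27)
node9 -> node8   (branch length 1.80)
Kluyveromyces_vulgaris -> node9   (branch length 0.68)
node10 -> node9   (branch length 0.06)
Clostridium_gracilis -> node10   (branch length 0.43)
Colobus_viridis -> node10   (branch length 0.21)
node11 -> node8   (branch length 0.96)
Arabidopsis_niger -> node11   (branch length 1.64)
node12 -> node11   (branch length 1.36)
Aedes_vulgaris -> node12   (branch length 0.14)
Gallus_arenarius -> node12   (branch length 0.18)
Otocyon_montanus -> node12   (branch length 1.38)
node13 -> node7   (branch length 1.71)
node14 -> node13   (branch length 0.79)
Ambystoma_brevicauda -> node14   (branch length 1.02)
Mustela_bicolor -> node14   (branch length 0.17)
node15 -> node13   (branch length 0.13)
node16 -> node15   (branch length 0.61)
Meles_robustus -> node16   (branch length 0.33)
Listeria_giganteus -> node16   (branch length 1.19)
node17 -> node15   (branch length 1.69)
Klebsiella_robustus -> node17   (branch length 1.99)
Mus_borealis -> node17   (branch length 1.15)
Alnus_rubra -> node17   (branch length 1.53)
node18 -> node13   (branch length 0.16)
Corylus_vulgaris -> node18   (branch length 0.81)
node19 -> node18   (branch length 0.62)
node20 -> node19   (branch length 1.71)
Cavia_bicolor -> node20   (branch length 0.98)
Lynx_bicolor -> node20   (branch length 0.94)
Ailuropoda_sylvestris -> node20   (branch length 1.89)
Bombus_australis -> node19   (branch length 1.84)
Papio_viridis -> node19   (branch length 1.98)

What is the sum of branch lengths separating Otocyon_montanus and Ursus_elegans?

9.49

The path runs Otocyon_montanus → … → MRCA → … → Ursus_elegans; the MRCA is the node subtending (((Salmo_rubra,(Ursus_elegans,Candida_arenarius)),Saimiri_bicolor),(((Kluyveromyces_vulgaris,(Clostridium_gracilis,Colobus_viridis)),(Arabidopsis_niger,(Aedes_vulgaris,Gallus_arenarius,Otocyon_montanus))),((Ambystoma_brevicauda,Mustela_bicolor),((Meles_robustus,Listeria_giganteus),(Klebsiella_robustus,Mus_borealis,Alnus_rubra)),(Corylus_vulgaris,((Cavia_bicolor,Lynx_bicolor,Ailuropoda_sylvestris),Bombus_australis,Papio_viridis))))).
Branch lengths along that path: 1.38 + 1.36 + 0.96 + 0.27 + 1.59 + 1.95 + 0.18 + 0.35 + 1.45 = 9.49.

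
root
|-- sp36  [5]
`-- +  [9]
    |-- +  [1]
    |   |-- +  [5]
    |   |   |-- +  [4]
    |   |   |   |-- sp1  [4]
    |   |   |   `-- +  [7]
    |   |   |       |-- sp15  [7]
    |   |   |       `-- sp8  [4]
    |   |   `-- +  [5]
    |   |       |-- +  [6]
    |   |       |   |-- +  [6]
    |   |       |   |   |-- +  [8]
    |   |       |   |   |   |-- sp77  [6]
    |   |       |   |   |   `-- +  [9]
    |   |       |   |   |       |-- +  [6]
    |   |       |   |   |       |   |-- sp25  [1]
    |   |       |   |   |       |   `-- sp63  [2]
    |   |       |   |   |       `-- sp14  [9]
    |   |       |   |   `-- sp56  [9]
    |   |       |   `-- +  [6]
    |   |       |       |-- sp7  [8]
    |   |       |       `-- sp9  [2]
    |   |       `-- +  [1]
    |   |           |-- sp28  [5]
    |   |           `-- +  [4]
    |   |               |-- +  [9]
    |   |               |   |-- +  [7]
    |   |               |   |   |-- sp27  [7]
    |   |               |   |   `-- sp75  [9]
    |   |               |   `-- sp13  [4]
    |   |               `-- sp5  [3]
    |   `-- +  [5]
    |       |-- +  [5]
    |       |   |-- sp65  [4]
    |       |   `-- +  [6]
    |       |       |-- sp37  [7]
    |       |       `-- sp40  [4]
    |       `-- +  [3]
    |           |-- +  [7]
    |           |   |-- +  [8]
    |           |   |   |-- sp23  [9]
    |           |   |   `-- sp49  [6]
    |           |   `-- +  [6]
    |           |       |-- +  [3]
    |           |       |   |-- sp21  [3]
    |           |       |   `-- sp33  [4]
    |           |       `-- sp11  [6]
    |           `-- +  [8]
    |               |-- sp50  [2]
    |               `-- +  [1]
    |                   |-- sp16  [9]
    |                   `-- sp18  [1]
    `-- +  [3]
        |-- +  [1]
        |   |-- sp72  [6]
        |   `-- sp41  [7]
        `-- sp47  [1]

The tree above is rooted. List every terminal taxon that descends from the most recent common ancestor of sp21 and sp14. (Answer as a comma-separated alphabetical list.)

sp1, sp11, sp13, sp14, sp15, sp16, sp18, sp21, sp23, sp25, sp27, sp28, sp33, sp37, sp40, sp49, sp5, sp50, sp56, sp63, sp65, sp7, sp75, sp77, sp8, sp9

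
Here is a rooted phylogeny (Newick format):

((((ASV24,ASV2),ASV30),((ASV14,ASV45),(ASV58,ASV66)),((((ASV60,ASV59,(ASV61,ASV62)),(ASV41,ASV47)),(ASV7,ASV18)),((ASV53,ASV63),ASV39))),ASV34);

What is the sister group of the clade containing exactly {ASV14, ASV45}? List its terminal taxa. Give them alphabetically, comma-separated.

ASV58, ASV66

The clade containing exactly {ASV14, ASV45} attaches to the tree at the node subtending ((ASV14,ASV45),(ASV58,ASV66)).
The other lineage descending from that same node — the sister group — is (ASV58,ASV66); its 2 tips in alphabetical order are the answer.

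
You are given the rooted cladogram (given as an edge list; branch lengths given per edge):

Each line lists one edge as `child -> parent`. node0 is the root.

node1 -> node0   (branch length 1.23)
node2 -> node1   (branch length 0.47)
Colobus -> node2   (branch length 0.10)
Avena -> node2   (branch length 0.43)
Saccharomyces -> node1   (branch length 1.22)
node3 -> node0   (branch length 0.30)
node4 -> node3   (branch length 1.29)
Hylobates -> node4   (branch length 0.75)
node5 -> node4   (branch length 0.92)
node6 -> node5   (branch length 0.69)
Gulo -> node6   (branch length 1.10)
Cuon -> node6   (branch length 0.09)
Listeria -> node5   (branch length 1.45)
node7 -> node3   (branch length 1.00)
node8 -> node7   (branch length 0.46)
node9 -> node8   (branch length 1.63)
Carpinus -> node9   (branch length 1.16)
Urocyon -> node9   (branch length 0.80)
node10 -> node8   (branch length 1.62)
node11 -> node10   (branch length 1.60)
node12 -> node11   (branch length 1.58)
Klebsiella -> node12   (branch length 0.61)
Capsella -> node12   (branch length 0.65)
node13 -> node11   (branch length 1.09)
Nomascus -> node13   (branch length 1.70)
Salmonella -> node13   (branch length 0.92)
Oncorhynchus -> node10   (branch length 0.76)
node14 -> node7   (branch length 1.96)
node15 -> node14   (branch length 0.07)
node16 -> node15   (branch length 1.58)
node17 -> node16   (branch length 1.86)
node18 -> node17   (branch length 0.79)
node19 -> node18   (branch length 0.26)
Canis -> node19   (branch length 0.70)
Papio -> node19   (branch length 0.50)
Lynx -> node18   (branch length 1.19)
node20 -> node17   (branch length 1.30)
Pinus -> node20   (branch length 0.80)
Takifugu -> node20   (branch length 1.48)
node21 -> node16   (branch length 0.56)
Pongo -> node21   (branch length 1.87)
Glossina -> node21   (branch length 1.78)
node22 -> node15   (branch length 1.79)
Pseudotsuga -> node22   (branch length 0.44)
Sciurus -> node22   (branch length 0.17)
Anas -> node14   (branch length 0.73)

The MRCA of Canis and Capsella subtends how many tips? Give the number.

The MRCA of Canis and Capsella is the node subtending (((Carpinus,Urocyon),(((Klebsiella,Capsella),(Nomascus,Salmonella)),Oncorhynchus)),((((((Canis,Papio),Lynx),(Pinus,Takifugu)),(Pongo,Glossina)),(Pseudotsuga,Sciurus)),Anas)).
That clade contains 17 terminal taxa: Anas, Canis, Capsella, Carpinus, Glossina, Klebsiella, Lynx, Nomascus, Oncorhynchus, Papio, Pinus, Pongo, Pseudotsuga, Salmonella, Sciurus, Takifugu, Urocyon.

17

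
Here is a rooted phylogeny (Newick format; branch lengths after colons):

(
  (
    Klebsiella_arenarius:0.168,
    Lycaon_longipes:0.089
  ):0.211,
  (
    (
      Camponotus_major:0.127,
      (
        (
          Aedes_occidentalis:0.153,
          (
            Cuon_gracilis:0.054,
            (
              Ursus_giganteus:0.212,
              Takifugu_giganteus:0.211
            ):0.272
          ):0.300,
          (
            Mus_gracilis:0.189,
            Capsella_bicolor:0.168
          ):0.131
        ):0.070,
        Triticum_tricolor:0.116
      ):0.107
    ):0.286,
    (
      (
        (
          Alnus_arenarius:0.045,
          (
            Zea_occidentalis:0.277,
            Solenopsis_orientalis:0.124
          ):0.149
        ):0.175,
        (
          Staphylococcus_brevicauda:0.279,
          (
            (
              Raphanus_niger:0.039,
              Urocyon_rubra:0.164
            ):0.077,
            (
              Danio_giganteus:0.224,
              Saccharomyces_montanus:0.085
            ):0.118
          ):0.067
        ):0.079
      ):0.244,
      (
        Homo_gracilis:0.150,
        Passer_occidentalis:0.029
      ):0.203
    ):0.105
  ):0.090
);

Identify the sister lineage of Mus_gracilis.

Mus_gracilis attaches to the tree at the node subtending (Mus_gracilis,Capsella_bicolor).
The other lineage descending from that same node — the sister group — is the single tip Capsella_bicolor.

Capsella_bicolor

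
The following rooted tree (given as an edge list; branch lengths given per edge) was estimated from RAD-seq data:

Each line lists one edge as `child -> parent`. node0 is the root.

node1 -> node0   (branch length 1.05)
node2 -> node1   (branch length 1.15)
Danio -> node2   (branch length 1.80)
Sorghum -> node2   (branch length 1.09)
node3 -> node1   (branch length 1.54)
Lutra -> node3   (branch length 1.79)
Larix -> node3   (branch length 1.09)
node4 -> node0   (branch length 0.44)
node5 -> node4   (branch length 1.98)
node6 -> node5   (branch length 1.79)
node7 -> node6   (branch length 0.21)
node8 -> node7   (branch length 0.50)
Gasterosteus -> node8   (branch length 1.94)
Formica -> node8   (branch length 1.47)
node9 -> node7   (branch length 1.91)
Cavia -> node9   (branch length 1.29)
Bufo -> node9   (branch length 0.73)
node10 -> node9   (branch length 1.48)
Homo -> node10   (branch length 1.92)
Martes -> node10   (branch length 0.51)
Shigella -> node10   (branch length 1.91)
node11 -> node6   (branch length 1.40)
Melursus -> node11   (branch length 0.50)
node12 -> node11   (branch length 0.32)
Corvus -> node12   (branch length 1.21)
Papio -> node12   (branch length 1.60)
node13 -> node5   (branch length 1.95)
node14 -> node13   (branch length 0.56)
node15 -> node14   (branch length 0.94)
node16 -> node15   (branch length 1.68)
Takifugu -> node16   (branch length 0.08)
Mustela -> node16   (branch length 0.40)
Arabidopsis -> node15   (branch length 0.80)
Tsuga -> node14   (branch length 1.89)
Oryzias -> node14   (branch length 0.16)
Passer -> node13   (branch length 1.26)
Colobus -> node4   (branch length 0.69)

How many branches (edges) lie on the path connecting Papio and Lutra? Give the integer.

9

The MRCA of Papio and Lutra is the root of the tree.
From Papio up to that node: 6 branches. From Lutra up to the same node: 3 branches. Total: 6 + 3 = 9.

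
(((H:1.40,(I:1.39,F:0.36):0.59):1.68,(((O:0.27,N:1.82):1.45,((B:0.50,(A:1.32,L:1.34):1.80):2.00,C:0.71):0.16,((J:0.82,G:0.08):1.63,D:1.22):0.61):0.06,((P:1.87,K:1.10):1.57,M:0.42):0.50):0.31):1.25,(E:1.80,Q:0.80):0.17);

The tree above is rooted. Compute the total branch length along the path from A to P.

9.28

The path runs A → … → MRCA → … → P; the MRCA is the node subtending (((O,N),((B,(A,L)),C),((J,G),D)),((P,K),M)).
Branch lengths along that path: 1.32 + 1.80 + 2.00 + 0.16 + 0.06 + 0.50 + 1.57 + 1.87 = 9.28.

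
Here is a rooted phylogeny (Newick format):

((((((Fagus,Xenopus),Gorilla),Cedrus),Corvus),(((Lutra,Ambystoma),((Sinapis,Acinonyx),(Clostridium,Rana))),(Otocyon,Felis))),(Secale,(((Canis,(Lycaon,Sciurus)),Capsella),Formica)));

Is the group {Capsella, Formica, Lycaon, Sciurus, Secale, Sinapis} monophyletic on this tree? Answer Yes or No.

The MRCA of the listed taxa is the root, so the smallest clade containing them is the whole tree.
That clade also contains Acinonyx, Ambystoma, Canis, Cedrus, Clostridium, Corvus, Fagus, Felis, Gorilla, Lutra, Otocyon, Rana, Xenopus, which are not in the proposed group, so the group is not monophyletic.

No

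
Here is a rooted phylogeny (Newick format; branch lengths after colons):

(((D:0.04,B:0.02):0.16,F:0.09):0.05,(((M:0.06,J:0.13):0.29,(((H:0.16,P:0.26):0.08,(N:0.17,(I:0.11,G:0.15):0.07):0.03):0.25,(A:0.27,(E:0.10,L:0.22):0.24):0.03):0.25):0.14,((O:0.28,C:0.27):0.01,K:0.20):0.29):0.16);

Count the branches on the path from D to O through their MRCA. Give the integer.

7

The MRCA of D and O is the root of the tree.
From D up to that node: 3 branches. From O up to the same node: 4 branches. Total: 3 + 4 = 7.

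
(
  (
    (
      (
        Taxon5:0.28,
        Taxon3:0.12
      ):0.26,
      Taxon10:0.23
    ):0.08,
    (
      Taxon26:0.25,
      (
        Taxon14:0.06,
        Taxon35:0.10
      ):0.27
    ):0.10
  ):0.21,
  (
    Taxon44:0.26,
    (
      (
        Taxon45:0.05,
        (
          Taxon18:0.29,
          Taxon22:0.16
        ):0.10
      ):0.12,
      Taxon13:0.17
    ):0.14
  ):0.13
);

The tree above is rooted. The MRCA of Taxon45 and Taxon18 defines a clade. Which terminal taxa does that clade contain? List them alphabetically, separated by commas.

Tracing Taxon45: it sits inside (Taxon45,(Taxon18,Taxon22)).
Tracing Taxon18: it sits inside (Taxon18,Taxon22).
The smallest clade enclosing both is (Taxon45,(Taxon18,Taxon22)); the answer is its 3 terminal taxa in alphabetical order.

Taxon18, Taxon22, Taxon45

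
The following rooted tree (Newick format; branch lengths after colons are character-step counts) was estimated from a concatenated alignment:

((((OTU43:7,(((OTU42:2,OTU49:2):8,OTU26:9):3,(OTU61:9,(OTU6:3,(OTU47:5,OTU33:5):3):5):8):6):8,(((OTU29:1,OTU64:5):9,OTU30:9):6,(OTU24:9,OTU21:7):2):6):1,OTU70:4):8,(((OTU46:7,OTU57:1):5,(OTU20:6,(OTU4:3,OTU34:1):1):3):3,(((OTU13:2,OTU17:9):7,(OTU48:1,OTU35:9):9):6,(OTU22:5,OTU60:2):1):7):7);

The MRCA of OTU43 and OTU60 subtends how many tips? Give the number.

25

The MRCA of OTU43 and OTU60 is the root, so the clade is the entire tree.
That clade contains 25 terminal taxa: OTU13, OTU17, OTU20, OTU21, OTU22, OTU24, OTU26, OTU29, OTU30, OTU33, OTU34, OTU35, OTU4, OTU42, OTU43, OTU46, OTU47, OTU48, OTU49, OTU57, OTU6, OTU60, OTU61, OTU64, OTU70.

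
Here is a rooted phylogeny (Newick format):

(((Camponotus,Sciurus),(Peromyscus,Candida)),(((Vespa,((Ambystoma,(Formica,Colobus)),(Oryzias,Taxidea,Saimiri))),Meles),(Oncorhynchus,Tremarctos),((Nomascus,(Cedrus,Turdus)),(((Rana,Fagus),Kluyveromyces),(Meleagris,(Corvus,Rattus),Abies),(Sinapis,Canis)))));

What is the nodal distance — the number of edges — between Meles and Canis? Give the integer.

The MRCA of Meles and Canis is the node subtending (((Vespa,((Ambystoma,(Formica,Colobus)),(Oryzias,Taxidea,Saimiri))),Meles),(Oncorhynchus,Tremarctos),((Nomascus,(Cedrus,Turdus)),(((Rana,Fagus),Kluyveromyces),(Meleagris,(Corvus,Rattus),Abies),(Sinapis,Canis)))).
From Meles up to that node: 2 branches. From Canis up to the same node: 4 branches. Total: 2 + 4 = 6.

6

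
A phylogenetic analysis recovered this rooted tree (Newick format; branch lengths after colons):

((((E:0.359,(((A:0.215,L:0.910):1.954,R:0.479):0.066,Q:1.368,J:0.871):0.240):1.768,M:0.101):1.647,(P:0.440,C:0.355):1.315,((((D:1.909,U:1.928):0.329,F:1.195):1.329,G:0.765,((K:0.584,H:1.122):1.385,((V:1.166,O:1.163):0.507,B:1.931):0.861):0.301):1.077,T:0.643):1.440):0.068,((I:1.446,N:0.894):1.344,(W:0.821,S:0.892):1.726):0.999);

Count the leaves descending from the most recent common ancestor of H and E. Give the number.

19

The MRCA of H and E is the node subtending (((E,(((A,L),R),Q,J)),M),(P,C),((((D,U),F),G,((K,H),((V,O),B))),T)).
That clade contains 19 terminal taxa: A, B, C, D, E, F, G, H, J, K, L, M, O, P, Q, R, T, U, V.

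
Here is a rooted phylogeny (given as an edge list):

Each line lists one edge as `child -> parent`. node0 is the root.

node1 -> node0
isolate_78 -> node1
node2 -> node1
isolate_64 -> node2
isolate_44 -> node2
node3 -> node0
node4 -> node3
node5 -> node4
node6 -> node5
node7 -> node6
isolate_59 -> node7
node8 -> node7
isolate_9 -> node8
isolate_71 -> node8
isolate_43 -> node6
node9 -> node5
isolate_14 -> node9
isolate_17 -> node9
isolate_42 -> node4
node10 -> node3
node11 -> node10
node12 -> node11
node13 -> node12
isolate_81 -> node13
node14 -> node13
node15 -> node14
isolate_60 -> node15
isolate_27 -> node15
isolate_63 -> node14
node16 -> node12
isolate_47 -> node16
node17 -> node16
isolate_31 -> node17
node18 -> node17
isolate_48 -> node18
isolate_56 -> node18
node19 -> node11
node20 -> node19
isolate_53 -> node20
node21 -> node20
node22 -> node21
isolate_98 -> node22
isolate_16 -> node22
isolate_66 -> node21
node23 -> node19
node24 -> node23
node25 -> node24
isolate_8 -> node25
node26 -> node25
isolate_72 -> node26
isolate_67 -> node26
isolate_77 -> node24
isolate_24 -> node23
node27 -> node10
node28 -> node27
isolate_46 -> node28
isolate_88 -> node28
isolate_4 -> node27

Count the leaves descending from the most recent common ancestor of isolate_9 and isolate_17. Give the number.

6

The MRCA of isolate_9 and isolate_17 is the node subtending (((isolate_59,(isolate_9,isolate_71)),isolate_43),(isolate_14,isolate_17)).
That clade contains 6 terminal taxa: isolate_14, isolate_17, isolate_43, isolate_59, isolate_71, isolate_9.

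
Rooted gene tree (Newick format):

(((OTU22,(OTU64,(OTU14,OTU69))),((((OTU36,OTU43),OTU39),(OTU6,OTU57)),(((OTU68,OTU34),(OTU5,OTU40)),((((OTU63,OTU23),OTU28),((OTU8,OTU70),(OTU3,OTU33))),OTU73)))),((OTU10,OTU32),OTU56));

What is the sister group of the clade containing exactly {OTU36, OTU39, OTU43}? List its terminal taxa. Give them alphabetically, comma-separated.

OTU57, OTU6

The clade containing exactly {OTU36, OTU39, OTU43} attaches to the tree at the node subtending (((OTU36,OTU43),OTU39),(OTU6,OTU57)).
The other lineage descending from that same node — the sister group — is (OTU6,OTU57); its 2 tips in alphabetical order are the answer.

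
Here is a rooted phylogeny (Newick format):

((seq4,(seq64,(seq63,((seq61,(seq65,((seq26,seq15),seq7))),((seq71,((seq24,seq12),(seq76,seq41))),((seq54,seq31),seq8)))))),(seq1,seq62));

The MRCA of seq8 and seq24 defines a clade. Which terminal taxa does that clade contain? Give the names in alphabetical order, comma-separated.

Tracing seq8: it sits inside ((seq54,seq31),seq8).
Tracing seq24: it sits inside (seq24,seq12).
The smallest clade enclosing both is ((seq71,((seq24,seq12),(seq76,seq41))),((seq54,seq31),seq8)); the answer is its 8 terminal taxa in alphabetical order.

seq12, seq24, seq31, seq41, seq54, seq71, seq76, seq8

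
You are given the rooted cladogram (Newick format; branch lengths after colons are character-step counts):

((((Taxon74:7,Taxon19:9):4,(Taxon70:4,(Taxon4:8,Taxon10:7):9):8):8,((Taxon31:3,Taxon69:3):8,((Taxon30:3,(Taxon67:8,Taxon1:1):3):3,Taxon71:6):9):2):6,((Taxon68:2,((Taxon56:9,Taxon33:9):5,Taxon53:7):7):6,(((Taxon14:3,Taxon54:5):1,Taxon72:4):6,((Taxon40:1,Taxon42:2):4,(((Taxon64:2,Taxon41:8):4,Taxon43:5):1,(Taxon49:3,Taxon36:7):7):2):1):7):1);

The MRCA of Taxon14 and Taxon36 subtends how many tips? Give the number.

10

The MRCA of Taxon14 and Taxon36 is the node subtending (((Taxon14,Taxon54),Taxon72),((Taxon40,Taxon42),(((Taxon64,Taxon41),Taxon43),(Taxon49,Taxon36)))).
That clade contains 10 terminal taxa: Taxon14, Taxon36, Taxon40, Taxon41, Taxon42, Taxon43, Taxon49, Taxon54, Taxon64, Taxon72.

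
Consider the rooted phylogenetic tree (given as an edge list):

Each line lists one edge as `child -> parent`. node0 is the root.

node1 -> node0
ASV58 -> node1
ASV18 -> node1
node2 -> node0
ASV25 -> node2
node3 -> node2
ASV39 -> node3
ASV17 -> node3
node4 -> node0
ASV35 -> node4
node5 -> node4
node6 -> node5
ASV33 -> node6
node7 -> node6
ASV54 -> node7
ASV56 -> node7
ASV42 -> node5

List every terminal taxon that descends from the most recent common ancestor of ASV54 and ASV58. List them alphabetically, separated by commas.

Tracing ASV54: it sits inside (ASV54,ASV56).
Tracing ASV58: it sits inside (ASV58,ASV18).
The smallest clade enclosing both is the whole tree (their MRCA is the root), so the answer is all 10 tips in alphabetical order.

ASV17, ASV18, ASV25, ASV33, ASV35, ASV39, ASV42, ASV54, ASV56, ASV58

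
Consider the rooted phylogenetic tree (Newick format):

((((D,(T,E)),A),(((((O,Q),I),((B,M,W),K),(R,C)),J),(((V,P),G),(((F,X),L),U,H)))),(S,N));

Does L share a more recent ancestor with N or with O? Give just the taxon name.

O

The MRCA of L and O subtends (((((O,Q),I),((B,M,W),K),(R,C)),J),(((V,P),G),(((F,X),L),U,H))) (18 taxa).
The MRCA of L and N is the root, subtending the entire tree (24 taxa).
The first is nested inside the second, so L shares a more recent common ancestor with O.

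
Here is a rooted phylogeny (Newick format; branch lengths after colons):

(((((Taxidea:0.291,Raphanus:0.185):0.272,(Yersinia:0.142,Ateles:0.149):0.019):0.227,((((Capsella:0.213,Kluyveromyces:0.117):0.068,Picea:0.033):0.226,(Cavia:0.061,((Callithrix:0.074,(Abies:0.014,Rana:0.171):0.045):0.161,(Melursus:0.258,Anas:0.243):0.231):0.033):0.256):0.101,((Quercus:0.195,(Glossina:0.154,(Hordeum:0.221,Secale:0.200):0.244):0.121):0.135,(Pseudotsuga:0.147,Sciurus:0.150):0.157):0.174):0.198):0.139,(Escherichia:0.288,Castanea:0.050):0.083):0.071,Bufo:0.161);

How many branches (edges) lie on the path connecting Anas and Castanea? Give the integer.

9

The MRCA of Anas and Castanea is the node subtending ((((Taxidea,Raphanus),(Yersinia,Ateles)),((((Capsella,Kluyveromyces),Picea),(Cavia,((Callithrix,(Abies,Rana)),(Melursus,Anas)))),((Quercus,(Glossina,(Hordeum,Secale))),(Pseudotsuga,Sciurus)))),(Escherichia,Castanea)).
From Anas up to that node: 7 branches. From Castanea up to the same node: 2 branches. Total: 7 + 2 = 9.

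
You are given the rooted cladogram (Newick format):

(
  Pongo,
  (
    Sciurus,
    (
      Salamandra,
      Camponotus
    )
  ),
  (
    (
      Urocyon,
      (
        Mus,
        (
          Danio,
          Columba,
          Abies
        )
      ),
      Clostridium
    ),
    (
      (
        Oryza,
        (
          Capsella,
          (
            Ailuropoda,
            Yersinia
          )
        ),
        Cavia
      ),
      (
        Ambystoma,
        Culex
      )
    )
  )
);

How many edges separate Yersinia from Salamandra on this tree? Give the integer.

9

The MRCA of Yersinia and Salamandra is the root of the tree.
From Yersinia up to that node: 6 branches. From Salamandra up to the same node: 3 branches. Total: 6 + 3 = 9.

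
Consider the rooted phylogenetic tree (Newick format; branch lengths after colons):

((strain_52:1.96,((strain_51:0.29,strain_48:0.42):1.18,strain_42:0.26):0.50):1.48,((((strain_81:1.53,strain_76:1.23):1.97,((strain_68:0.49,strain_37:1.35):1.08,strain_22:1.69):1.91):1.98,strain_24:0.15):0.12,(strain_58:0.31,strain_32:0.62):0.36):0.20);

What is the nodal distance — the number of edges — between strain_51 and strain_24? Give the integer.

The MRCA of strain_51 and strain_24 is the root of the tree.
From strain_51 up to that node: 4 branches. From strain_24 up to the same node: 3 branches. Total: 4 + 3 = 7.

7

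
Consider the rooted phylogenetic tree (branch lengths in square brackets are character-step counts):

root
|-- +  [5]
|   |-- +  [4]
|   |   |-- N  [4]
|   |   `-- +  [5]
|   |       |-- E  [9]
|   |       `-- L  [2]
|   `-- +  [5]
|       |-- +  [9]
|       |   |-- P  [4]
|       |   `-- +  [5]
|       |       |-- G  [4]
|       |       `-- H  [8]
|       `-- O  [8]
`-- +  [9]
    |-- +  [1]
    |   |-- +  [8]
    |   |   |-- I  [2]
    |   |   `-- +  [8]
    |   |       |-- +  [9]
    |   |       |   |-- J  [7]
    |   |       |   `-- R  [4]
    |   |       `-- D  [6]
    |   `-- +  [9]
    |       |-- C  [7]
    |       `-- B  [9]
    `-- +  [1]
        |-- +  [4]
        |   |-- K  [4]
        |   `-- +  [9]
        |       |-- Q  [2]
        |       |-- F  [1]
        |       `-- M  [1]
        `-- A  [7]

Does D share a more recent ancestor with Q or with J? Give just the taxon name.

J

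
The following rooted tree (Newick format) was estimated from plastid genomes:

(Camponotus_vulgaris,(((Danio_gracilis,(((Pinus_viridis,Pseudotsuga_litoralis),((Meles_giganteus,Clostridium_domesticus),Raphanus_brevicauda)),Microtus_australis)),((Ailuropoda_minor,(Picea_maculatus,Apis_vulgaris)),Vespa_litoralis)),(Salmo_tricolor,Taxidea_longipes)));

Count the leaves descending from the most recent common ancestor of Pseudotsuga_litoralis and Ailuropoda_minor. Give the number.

11

The MRCA of Pseudotsuga_litoralis and Ailuropoda_minor is the node subtending ((Danio_gracilis,(((Pinus_viridis,Pseudotsuga_litoralis),((Meles_giganteus,Clostridium_domesticus),Raphanus_brevicauda)),Microtus_australis)),((Ailuropoda_minor,(Picea_maculatus,Apis_vulgaris)),Vespa_litoralis)).
That clade contains 11 terminal taxa: Ailuropoda_minor, Apis_vulgaris, Clostridium_domesticus, Danio_gracilis, Meles_giganteus, Microtus_australis, Picea_maculatus, Pinus_viridis, Pseudotsuga_litoralis, Raphanus_brevicauda, Vespa_litoralis.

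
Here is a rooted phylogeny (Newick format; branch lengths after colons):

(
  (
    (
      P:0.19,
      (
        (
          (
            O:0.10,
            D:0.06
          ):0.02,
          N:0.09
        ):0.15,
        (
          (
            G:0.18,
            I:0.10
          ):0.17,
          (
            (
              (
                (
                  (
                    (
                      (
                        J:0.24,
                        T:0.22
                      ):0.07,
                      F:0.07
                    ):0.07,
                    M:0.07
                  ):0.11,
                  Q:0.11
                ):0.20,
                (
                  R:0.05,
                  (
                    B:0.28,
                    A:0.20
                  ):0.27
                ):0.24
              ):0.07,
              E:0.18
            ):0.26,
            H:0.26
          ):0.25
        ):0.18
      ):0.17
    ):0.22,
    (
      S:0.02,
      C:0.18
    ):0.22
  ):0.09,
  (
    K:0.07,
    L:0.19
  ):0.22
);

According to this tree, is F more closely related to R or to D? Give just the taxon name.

R

The MRCA of F and R subtends (((((J,T),F),M),Q),(R,(B,A))) (8 taxa).
The MRCA of F and D subtends (((O,D),N),((G,I),(((((((J,T),F),M),Q),(R,(B,A))),E),H))) (15 taxa).
The first is nested inside the second, so F shares a more recent common ancestor with R.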